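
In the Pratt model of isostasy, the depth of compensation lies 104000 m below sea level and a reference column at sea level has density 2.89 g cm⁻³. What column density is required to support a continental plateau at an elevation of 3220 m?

2.8 g cm⁻³

Pratt balance: ρ_ref D = ρ (D + h).
ρ = ρ_ref D/(D + h) = 2.89 × 104000 m/(104000 m + 3220 m) = 2.8 g cm⁻³.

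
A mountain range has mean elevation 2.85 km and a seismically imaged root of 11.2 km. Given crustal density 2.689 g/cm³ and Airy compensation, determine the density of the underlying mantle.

3.37 g/cm³

Airy balance: ρ_c h = (ρ_m − ρ_c) r → ρ_m = ρ_c (1 + h/r).
ρ_m = 2.689 × (1 + 2.85 km/11.2 km) = 3.37 g/cm³.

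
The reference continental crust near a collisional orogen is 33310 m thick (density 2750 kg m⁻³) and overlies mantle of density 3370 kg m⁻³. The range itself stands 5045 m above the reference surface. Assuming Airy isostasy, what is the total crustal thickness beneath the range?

Root depth r = h ρ_c / (ρ_m − ρ_c) = 5045 m × 2750 / 620 = 22380 m.
Total thickness = T + h + r = 33310 m + 5045 m + 22380 m = 60700 m.

60700 m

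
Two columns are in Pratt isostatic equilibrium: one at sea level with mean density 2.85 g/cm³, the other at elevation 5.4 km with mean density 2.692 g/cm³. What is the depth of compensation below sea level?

ρ_ref D = ρ (D + h) → D (ρ_ref − ρ) = ρ h.
D = ρ h/(ρ_ref − ρ) = 2.692 × 5.4 km/(2.85 − 2.692) = 92 km.

92 km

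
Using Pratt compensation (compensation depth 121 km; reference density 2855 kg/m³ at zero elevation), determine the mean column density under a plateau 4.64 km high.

2750 kg/m³

Pratt balance: ρ_ref D = ρ (D + h).
ρ = ρ_ref D/(D + h) = 2855 × 121 km/(121 km + 4.64 km) = 2750 kg/m³.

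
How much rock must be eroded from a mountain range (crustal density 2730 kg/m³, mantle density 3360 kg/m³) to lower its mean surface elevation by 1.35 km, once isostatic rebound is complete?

Net drop Δ = e − u = e − e ρ_c/ρ_m = e (ρ_m − ρ_c)/ρ_m.
e = Δ ρ_m/(ρ_m − ρ_c) = 1.35 km × 3360/630 = 7.2 km.

7.2 km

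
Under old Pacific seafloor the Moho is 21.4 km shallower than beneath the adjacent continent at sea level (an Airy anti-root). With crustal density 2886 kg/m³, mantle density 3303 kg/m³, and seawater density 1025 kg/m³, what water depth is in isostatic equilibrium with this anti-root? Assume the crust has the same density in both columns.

4.8 km

Replacing a thickness d of crust by seawater at the top must be balanced by replacing crust with mantle at the base: d (ρ_c − ρ_w) = a (ρ_m − ρ_c).
d = a (ρ_m − ρ_c)/(ρ_c − ρ_w) = 21.4 km × 417/1861 = 4.8 km.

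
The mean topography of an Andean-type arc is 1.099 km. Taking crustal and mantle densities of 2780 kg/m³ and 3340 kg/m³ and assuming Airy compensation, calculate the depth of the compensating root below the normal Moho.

5.46 km

Equating mass per unit area of the two columns: the weight of the topography is balanced by the buoyancy of the root, ρ_c h = (ρ_m − ρ_c) r.
r = h · ρ_c / (ρ_m − ρ_c) = 1.099 km × 2780 / (3340 − 2780) = 5.46 km.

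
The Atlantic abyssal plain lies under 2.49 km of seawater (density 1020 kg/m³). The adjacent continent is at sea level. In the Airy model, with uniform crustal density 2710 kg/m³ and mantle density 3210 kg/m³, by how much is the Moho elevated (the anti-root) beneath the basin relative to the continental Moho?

In Airy isostatic equilibrium: replacing crust with seawater at the top is compensated by replacing crust with mantle at the base: d (ρ_c − ρ_w) = a (ρ_m − ρ_c).
a = d (ρ_c − ρ_w)/(ρ_m − ρ_c) = 2.49 km × 1690/500 = 8.42 km.

8.42 km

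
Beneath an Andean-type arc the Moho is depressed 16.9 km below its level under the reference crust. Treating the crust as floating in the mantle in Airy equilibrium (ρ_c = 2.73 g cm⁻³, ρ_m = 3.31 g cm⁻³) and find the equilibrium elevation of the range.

Balancing pressure at the compensation depth: ρ_c h = (ρ_m − ρ_c) r.
h = r (ρ_m − ρ_c) / ρ_c = 16.9 km × (3.31 − 2.73) / 2.73 = 3.59 km.

3.59 km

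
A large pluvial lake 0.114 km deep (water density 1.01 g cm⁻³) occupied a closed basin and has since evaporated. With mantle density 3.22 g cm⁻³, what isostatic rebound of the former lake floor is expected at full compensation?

u = d ρ_w/ρ_m = 0.114 km × 1.01/3.22 = 0.0358 km.

0.0358 km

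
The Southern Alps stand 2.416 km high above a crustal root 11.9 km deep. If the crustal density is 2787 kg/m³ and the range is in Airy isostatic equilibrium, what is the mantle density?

Airy balance: ρ_c h = (ρ_m − ρ_c) r → ρ_m = ρ_c (1 + h/r).
ρ_m = 2787 × (1 + 2.416 km/11.9 km) = 3350 kg/m³.

3350 kg/m³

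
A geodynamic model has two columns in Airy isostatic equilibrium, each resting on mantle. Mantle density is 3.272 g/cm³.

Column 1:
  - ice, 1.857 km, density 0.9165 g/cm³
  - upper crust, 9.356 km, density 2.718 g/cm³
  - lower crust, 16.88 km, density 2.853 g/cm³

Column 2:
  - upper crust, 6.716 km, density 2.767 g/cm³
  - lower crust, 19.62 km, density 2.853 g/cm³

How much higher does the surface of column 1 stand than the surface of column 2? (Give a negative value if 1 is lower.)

1.53 km

For any compensation level in the mantle, the mantle terms cancel and isostasy reduces to e = (Σt_1 − Σt_2) − (Σ(ρt)_1 − Σ(ρt)_2) / ρ_m.
Σt_1 = 28.093 km; Σt_2 = 26.336 km; Σ(ρt)_1 = 75.2901885; Σ(ρt)_2 = 74.559032 (in km·g/cm³).
e = (28.093 − 26.336) − (75.2901885 − 74.559032) / 3.272 = 1.53 km.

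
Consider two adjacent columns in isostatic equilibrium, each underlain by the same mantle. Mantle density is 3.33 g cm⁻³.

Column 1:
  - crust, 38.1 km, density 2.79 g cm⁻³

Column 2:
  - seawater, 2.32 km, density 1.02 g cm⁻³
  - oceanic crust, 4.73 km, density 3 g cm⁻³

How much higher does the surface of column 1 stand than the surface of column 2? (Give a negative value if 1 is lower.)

For any compensation level in the mantle, the mantle terms cancel and isostasy reduces to e = (Σt_1 − Σt_2) − (Σ(ρt)_1 − Σ(ρt)_2) / ρ_m.
Σt_1 = 38.1 km; Σt_2 = 7.05 km; Σ(ρt)_1 = 106.299; Σ(ρt)_2 = 16.5564 (in km·g cm⁻³).
e = (38.1 − 7.05) − (106.299 − 16.5564) / 3.33 = 4.1 km.

4.1 km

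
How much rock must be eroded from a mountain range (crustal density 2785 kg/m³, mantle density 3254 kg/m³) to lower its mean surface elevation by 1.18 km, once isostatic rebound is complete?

Net drop Δ = e − u = e − e ρ_c/ρ_m = e (ρ_m − ρ_c)/ρ_m.
e = Δ ρ_m/(ρ_m − ρ_c) = 1.18 km × 3254/469 = 8.19 km.

8.19 km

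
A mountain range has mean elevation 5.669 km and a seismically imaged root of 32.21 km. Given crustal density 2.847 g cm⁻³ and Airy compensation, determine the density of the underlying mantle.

Airy balance: ρ_c h = (ρ_m − ρ_c) r → ρ_m = ρ_c (1 + h/r).
ρ_m = 2.847 × (1 + 5.669 km/32.21 km) = 3.35 g cm⁻³.

3.35 g cm⁻³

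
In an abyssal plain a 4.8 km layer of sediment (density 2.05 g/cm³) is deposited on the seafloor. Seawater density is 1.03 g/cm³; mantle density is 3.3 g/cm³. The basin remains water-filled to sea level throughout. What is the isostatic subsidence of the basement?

2.16 km

Submarine loading: the sediment displaces seawater, and the subsidence is in turn flooded, so s (ρ_m − ρ_w) = t (ρ_sed − ρ_w).
s = 4.8 km × (2.05 − 1.03) / (3.3 − 1.03) = 2.16 km.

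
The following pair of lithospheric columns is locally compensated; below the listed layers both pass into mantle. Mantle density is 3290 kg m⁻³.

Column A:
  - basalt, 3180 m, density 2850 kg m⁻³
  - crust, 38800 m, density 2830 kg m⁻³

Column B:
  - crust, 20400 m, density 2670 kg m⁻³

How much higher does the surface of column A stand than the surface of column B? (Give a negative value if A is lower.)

2010 m

For any compensation level in the mantle, the mantle terms cancel and isostasy reduces to e = (Σt_A − Σt_B) − (Σ(ρt)_A − Σ(ρt)_B) / ρ_m.
Σt_A = 41980 m; Σt_B = 20400 m; Σ(ρt)_A = 118867000; Σ(ρt)_B = 54468000 (in m·kg m⁻³).
e = (41980 − 20400) − (118867000 − 54468000) / 3290 = 2010 m.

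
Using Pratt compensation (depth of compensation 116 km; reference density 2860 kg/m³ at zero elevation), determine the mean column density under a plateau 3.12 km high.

2790 kg/m³

Pratt balance: ρ_ref D = ρ (D + h).
ρ = ρ_ref D/(D + h) = 2860 × 116 km/(116 km + 3.12 km) = 2790 kg/m³.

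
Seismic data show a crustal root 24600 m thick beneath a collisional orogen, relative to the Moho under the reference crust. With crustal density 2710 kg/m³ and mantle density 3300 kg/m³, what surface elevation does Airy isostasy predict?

Balancing pressure at the compensation depth: ρ_c h = (ρ_m − ρ_c) r.
h = r (ρ_m − ρ_c) / ρ_c = 24600 m × (3300 − 2710) / 2710 = 5360 m.

5360 m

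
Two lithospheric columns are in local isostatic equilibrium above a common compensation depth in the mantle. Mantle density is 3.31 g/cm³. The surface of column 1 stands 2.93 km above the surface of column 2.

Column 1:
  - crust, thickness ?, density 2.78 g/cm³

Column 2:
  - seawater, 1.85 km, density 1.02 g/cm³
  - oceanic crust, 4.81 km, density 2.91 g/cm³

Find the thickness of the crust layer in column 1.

Take the compensation level at the base of the deeper column (depth z_c below the surface of column 1) and equate Σ ρ_i t_i down to z_c; mantle fills any gap and the z_c terms cancel.
Column 1: x×2.78 + (z_c − 0 − x)×3.31
Column 2: 2.93×0 + 1.85×1.02 + 4.81×2.91 + (z_c − 2.93 − 6.66)×3.31
The z_c×3.31 term appears on both sides and cancels. Collect the known terms of each column as K = Σ(ρt)_known − 3.31 × (depth of known layers): K_1 = 0 − 3.31×0 = 0; K_2 = 15.8841 − 3.31×(2.93 + 6.66) = −15.8588.
Balance: K_1 − x×(3.31 − 2.78) = K_2, so x = (K_1 − K_2)/(3.31 − 2.78) = 15.8588/0.53 = 29.9 km.

29.9 km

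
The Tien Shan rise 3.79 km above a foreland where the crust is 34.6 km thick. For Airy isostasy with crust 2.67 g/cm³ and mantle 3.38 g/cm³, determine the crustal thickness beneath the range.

52.6 km

Root depth r = h ρ_c / (ρ_m − ρ_c) = 3.79 km × 2.67 / 0.71 = 14.25 km.
Total thickness = T + h + r = 34.6 km + 3.79 km + 14.25 km = 52.6 km.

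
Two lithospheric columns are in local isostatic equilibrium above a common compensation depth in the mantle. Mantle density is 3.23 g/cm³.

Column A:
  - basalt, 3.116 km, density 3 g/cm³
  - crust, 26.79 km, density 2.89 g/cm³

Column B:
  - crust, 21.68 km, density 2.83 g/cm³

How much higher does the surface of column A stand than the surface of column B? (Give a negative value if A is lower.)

For any compensation level in the mantle, the mantle terms cancel and isostasy reduces to e = (Σt_A − Σt_B) − (Σ(ρt)_A − Σ(ρt)_B) / ρ_m.
Σt_A = 29.906 km; Σt_B = 21.68 km; Σ(ρt)_A = 86.7711; Σ(ρt)_B = 61.3544 (in km·g/cm³).
e = (29.906 − 21.68) − (86.7711 − 61.3544) / 3.23 = 0.357 km.

0.357 km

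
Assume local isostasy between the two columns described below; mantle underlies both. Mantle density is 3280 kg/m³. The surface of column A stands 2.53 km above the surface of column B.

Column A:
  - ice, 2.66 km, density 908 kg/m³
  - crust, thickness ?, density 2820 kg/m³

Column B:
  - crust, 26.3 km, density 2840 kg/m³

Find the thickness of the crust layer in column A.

29.5 km

Take the compensation level at the base of the deeper column (depth z_c below the surface of column A) and equate Σ ρ_i t_i down to z_c; mantle fills any gap and the z_c terms cancel.
Column A: 2.66×908 + x×2820 + (z_c − 2.66 − x)×3280
Column B: 2.53×0 + 26.3×2840 + (z_c − 2.53 − 26.3)×3280
The z_c×3280 term appears on both sides and cancels. Collect the known terms of each column as K = Σ(ρt)_known − 3280 × (depth of known layers): K_A = 2415.28 − 3280×2.66 = −6309.52; K_B = 74692 − 3280×(2.53 + 26.3) = −19870.4.
Balance: K_A − x×(3280 − 2820) = K_B, so x = (K_A − K_B)/(3280 − 2820) = 13560.9/460 = 29.5 km.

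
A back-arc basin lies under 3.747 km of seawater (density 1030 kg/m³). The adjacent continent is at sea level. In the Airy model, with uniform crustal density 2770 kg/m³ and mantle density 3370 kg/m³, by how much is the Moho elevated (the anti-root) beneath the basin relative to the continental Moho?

10.9 km

Equating mass per unit area of the two columns: replacing crust with seawater at the top is compensated by replacing crust with mantle at the base: d (ρ_c − ρ_w) = a (ρ_m − ρ_c).
a = d (ρ_c − ρ_w)/(ρ_m − ρ_c) = 3.747 km × 1740/600 = 10.9 km.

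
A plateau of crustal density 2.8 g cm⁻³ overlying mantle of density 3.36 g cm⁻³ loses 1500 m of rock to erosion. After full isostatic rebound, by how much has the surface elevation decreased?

Rebound u = e ρ_c/ρ_m = 1500 m × 2.8/3.36 = 1250 m.
Net surface drop = e − u = 1500 m − 1250 m = e (ρ_m − ρ_c)/ρ_m = 250 m.

250 m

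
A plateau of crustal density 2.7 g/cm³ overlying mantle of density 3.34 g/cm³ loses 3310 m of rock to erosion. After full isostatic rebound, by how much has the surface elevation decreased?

634 m

Rebound u = e ρ_c/ρ_m = 3310 m × 2.7/3.34 = 2676 m.
Net surface drop = e − u = 3310 m − 2676 m = e (ρ_m − ρ_c)/ρ_m = 634 m.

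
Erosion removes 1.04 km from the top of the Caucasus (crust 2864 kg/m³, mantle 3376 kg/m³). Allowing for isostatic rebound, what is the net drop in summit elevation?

0.158 km

Rebound u = e ρ_c/ρ_m = 1.04 km × 2864/3376 = 0.8823 km.
Net surface drop = e − u = 1.04 km − 0.8823 km = e (ρ_m − ρ_c)/ρ_m = 0.158 km.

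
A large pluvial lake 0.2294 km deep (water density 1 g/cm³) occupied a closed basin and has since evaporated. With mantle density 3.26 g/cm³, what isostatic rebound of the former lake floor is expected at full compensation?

u = d ρ_w/ρ_m = 0.2294 km × 1/3.26 = 0.0704 km.

0.0704 km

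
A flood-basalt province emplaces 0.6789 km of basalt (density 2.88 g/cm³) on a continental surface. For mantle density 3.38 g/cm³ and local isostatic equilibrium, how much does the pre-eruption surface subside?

Subaerial loading: s = t ρ_load / ρ_m.
s = 0.6789 km × 2.88/3.38 = 0.578 km.

0.578 km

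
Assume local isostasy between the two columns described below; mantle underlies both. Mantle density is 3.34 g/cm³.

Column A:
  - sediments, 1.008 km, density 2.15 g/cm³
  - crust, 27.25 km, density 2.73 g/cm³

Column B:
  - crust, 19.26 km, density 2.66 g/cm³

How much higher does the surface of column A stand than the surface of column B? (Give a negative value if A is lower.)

1.41 km

For any compensation level in the mantle, the mantle terms cancel and isostasy reduces to e = (Σt_A − Σt_B) − (Σ(ρt)_A − Σ(ρt)_B) / ρ_m.
Σt_A = 28.258 km; Σt_B = 19.26 km; Σ(ρt)_A = 76.5597; Σ(ρt)_B = 51.2316 (in km·g/cm³).
e = (28.258 − 19.26) − (76.5597 − 51.2316) / 3.34 = 1.41 km.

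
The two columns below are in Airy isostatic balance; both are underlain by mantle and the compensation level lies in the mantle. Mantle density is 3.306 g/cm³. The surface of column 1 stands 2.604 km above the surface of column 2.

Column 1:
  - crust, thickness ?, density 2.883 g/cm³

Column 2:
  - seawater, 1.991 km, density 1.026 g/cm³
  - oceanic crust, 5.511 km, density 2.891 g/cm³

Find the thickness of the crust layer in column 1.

Take the compensation level at the base of the deeper column (depth z_c below the surface of column 1) and equate Σ ρ_i t_i down to z_c; mantle fills any gap and the z_c terms cancel.
Column 1: x×2.883 + (z_c − 0 − x)×3.306
Column 2: 2.604×0 + 1.991×1.026 + 5.511×2.891 + (z_c − 2.604 − 7.502)×3.306
The z_c×3.306 term appears on both sides and cancels. Collect the known terms of each column as K = Σ(ρt)_known − 3.306 × (depth of known layers): K_1 = 0 − 3.306×0 = 0; K_2 = 17.975067 − 3.306×(2.604 + 7.502) = −15.435369.
Balance: K_1 − x×(3.306 − 2.883) = K_2, so x = (K_1 − K_2)/(3.306 − 2.883) = 15.4354/0.423 = 36.5 km.

36.5 km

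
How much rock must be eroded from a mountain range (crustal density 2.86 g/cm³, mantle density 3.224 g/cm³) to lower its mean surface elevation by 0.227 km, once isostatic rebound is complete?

Net drop Δ = e − u = e − e ρ_c/ρ_m = e (ρ_m − ρ_c)/ρ_m.
e = Δ ρ_m/(ρ_m − ρ_c) = 0.227 km × 3.224/0.364 = 2.01 km.

2.01 km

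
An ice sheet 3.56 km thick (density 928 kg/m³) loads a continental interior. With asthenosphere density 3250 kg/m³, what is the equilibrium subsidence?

For local isostatic compensation: the ice load ρ_ice t is balanced by mantle displaced below, ρ_m s.
s = t ρ_ice / ρ_m = 3.56 km × 928/3250 = 1.02 km.

1.02 km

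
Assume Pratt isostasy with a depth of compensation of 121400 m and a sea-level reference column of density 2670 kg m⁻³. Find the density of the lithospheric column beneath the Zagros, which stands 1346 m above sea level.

Pratt balance: ρ_ref D = ρ (D + h).
ρ = ρ_ref D/(D + h) = 2670 × 121400 m/(121400 m + 1346 m) = 2640 kg m⁻³.

2640 kg m⁻³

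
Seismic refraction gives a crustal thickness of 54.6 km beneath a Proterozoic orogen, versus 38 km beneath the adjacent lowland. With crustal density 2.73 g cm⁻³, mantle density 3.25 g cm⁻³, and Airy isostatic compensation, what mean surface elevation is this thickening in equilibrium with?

2.66 km

Excess crust Δ = 54.6 km − 38 km = 16.6 km, split between elevation h and root r with h + r = Δ.
Airy balance ρ_c h = (ρ_m − ρ_c) r gives r = h ρ_c/(ρ_m − ρ_c), so h (1 + ρ_c/(ρ_m − ρ_c)) = Δ, i.e. h = Δ (ρ_m − ρ_c)/ρ_m.
h = 16.6 km × 0.52/3.25 = 2.66 km.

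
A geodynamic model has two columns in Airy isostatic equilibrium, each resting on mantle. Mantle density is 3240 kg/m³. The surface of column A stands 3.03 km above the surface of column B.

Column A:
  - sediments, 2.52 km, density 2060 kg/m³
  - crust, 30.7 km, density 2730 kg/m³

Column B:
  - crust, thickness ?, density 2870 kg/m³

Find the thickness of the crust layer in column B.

23.8 km

Take the compensation level at the base of the deeper column (depth z_c below the surface of column A) and equate Σ ρ_i t_i down to z_c; mantle fills any gap and the z_c terms cancel.
Column A: 2.52×2060 + 30.7×2730 + (z_c − 33.22)×3240
Column B: 3.03×0 + x×2870 + (z_c − 3.03 − 0 − x)×3240
The z_c×3240 term appears on both sides and cancels. Collect the known terms of each column as K = Σ(ρt)_known − 3240 × (depth of known layers): K_A = 89002.2 − 3240×33.22 = −18630.6; K_B = 0 − 3240×(3.03 + 0) = −9817.2.
Balance: K_A = K_B − x×(3240 − 2870), so x = (K_B − K_A)/(3240 − 2870) = 8813.4/370 = 23.8 km.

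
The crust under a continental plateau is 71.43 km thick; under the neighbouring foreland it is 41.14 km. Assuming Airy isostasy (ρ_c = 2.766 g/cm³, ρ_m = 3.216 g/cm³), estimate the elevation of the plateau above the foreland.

Excess crust Δ = 71.43 km − 41.14 km = 30.29 km, split between elevation h and root r with h + r = Δ.
Airy balance ρ_c h = (ρ_m − ρ_c) r gives r = h ρ_c/(ρ_m − ρ_c), so h (1 + ρ_c/(ρ_m − ρ_c)) = Δ, i.e. h = Δ (ρ_m − ρ_c)/ρ_m.
h = 30.29 km × 0.45/3.216 = 4.24 km.

4.24 km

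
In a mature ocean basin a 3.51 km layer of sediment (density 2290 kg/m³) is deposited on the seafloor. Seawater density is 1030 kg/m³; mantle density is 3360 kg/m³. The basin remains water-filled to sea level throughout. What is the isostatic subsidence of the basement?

Submarine loading: the sediment displaces seawater, and the subsidence is in turn flooded, so s (ρ_m − ρ_w) = t (ρ_sed − ρ_w).
s = 3.51 km × (2290 − 1030) / (3360 − 1030) = 1.9 km.

1.9 km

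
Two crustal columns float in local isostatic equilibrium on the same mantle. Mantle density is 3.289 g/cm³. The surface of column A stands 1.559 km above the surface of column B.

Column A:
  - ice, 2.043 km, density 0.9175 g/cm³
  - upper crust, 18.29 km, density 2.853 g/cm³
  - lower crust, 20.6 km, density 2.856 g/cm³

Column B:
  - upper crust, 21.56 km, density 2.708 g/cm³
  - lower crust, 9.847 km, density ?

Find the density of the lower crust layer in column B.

2.87 g/cm³

Take the compensation level at the base of the deeper column (depth z_c below the surface of column A) and equate Σ ρ_i t_i down to z_c; mantle fills any gap and the z_c terms cancel.
Column A: 2.043×0.9175 + 18.29×2.853 + 20.6×2.856 + (z_c − 40.933)×3.289
Column B: 1.559×0 + 21.56×2.708 + 9.847×ρ + (z_c − 1.559 − 31.407)×3.289
The z_c×3.289 term appears on both sides and cancels. Collect the known terms of each column as K = Σ(ρt)_known − 3.289 × (depth of known layers): K_A = 112.889423 − 3.289×40.933 = −21.7392145; K_B = 58.38448 − 3.289×(1.559 + 31.407) = −50.040694.
Balance: K_A = K_B + 9.847×ρ, so ρ = (K_A − K_B)/9.847 = 28.3015/9.847 = 2.87 g/cm³.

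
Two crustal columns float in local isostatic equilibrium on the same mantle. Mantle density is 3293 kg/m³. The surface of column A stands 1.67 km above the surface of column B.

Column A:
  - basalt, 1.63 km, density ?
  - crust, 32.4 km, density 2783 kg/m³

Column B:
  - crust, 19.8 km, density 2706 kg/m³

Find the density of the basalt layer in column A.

2930 kg/m³

Take the compensation level at the base of the deeper column (depth z_c below the surface of column A) and equate Σ ρ_i t_i down to z_c; mantle fills any gap and the z_c terms cancel.
Column A: 1.63×ρ + 32.4×2783 + (z_c − 34.03)×3293
Column B: 1.67×0 + 19.8×2706 + (z_c − 1.67 − 19.8)×3293
The z_c×3293 term appears on both sides and cancels. Collect the known terms of each column as K = Σ(ρt)_known − 3293 × (depth of known layers): K_A = 90169.2 − 3293×34.03 = −21891.59; K_B = 53578.8 − 3293×(1.67 + 19.8) = −17121.91.
Balance: K_A + 1.63×ρ = K_B, so ρ = (K_B − K_A)/1.63 = 4769.68/1.63 = 2930 kg/m³.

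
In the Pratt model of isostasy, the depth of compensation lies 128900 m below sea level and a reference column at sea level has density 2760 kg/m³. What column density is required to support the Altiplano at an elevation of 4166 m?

Pratt balance: ρ_ref D = ρ (D + h).
ρ = ρ_ref D/(D + h) = 2760 × 128900 m/(128900 m + 4166 m) = 2670 kg/m³.

2670 kg/m³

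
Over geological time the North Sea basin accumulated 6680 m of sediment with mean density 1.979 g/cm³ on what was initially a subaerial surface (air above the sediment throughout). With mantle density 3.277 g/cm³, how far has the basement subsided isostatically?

Subaerial load: s = t ρ_sed / ρ_m = 6680 m × 1.979/3.277 = 4030 m.

4030 m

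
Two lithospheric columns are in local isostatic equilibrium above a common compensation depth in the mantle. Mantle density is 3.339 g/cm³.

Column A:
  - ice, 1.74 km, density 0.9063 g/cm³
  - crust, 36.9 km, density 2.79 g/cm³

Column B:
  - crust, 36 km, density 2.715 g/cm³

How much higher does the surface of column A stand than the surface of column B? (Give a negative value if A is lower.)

For any compensation level in the mantle, the mantle terms cancel and isostasy reduces to e = (Σt_A − Σt_B) − (Σ(ρt)_A − Σ(ρt)_B) / ρ_m.
Σt_A = 38.64 km; Σt_B = 36 km; Σ(ρt)_A = 104.527962; Σ(ρt)_B = 97.74 (in km·g/cm³).
e = (38.64 − 36) − (104.527962 − 97.74) / 3.339 = 0.607 km.

0.607 km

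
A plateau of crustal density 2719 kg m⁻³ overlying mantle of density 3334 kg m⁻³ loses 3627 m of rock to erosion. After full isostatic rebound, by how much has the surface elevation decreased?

669 m

Rebound u = e ρ_c/ρ_m = 3627 m × 2719/3334 = 2958 m.
Net surface drop = e − u = 3627 m − 2958 m = e (ρ_m − ρ_c)/ρ_m = 669 m.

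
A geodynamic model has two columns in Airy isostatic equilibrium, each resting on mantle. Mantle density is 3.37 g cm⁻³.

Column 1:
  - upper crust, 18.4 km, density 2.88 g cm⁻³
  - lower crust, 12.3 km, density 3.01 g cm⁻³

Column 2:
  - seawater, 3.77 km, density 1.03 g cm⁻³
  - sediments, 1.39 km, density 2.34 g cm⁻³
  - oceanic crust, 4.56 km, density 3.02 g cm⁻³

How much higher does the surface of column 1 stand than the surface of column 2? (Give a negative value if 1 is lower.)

For any compensation level in the mantle, the mantle terms cancel and isostasy reduces to e = (Σt_1 − Σt_2) − (Σ(ρt)_1 − Σ(ρt)_2) / ρ_m.
Σt_1 = 30.7 km; Σt_2 = 9.72 km; Σ(ρt)_1 = 90.015; Σ(ρt)_2 = 20.9069 (in km·g cm⁻³).
e = (30.7 − 9.72) − (90.015 − 20.9069) / 3.37 = 0.473 km.

0.473 km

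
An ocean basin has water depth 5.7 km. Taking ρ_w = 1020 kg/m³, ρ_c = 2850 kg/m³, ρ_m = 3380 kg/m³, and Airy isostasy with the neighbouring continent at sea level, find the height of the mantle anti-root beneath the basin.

19.7 km

In Airy isostatic equilibrium: replacing crust with seawater at the top is compensated by replacing crust with mantle at the base: d (ρ_c − ρ_w) = a (ρ_m − ρ_c).
a = d (ρ_c − ρ_w)/(ρ_m − ρ_c) = 5.7 km × 1830/530 = 19.7 km.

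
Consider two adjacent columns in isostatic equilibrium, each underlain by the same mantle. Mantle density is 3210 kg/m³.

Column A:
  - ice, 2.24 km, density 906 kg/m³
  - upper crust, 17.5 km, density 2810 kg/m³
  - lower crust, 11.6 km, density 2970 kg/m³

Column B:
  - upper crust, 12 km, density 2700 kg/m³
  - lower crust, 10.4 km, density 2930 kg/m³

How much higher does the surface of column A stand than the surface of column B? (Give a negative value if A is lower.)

1.84 km

For any compensation level in the mantle, the mantle terms cancel and isostasy reduces to e = (Σt_A − Σt_B) − (Σ(ρt)_A − Σ(ρt)_B) / ρ_m.
Σt_A = 31.34 km; Σt_B = 22.4 km; Σ(ρt)_A = 85656.44; Σ(ρt)_B = 62872 (in km·kg/m³).
e = (31.34 − 22.4) − (85656.44 − 62872) / 3210 = 1.84 km.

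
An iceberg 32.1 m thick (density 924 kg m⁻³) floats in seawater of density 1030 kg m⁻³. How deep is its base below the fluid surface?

28.8 m

Draft d = t ρ_obj/ρ_fluid = 32.1 m × 924/1030 = 28.8 m.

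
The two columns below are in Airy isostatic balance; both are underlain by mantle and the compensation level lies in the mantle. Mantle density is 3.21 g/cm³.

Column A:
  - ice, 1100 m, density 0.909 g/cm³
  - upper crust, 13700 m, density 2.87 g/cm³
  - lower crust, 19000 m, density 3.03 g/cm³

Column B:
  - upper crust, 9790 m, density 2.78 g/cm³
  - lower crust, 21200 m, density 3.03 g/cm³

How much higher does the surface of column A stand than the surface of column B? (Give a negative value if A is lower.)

805 m

For any compensation level in the mantle, the mantle terms cancel and isostasy reduces to e = (Σt_A − Σt_B) − (Σ(ρt)_A − Σ(ρt)_B) / ρ_m.
Σt_A = 33800 m; Σt_B = 30990 m; Σ(ρt)_A = 97888.9; Σ(ρt)_B = 91452.2 (in m·g/cm³).
e = (33800 − 30990) − (97888.9 − 91452.2) / 3.21 = 805 m.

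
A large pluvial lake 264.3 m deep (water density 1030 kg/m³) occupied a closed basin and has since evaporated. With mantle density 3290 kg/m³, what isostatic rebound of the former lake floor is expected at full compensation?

u = d ρ_w/ρ_m = 264.3 m × 1030/3290 = 82.7 m.

82.7 m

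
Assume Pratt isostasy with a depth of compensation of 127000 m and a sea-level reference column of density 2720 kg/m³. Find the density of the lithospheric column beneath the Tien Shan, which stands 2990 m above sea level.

Pratt balance: ρ_ref D = ρ (D + h).
ρ = ρ_ref D/(D + h) = 2720 × 127000 m/(127000 m + 2990 m) = 2660 kg/m³.

2660 kg/m³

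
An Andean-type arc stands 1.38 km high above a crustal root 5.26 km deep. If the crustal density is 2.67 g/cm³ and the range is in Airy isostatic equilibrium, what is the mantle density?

3.37 g/cm³

Airy balance: ρ_c h = (ρ_m − ρ_c) r → ρ_m = ρ_c (1 + h/r).
ρ_m = 2.67 × (1 + 1.38 km/5.26 km) = 3.37 g/cm³.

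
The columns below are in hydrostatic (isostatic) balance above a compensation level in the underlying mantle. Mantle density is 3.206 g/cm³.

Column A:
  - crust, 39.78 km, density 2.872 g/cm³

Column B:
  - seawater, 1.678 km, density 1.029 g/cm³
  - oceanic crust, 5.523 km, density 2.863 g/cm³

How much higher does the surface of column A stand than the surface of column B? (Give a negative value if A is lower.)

For any compensation level in the mantle, the mantle terms cancel and isostasy reduces to e = (Σt_A − Σt_B) − (Σ(ρt)_A − Σ(ρt)_B) / ρ_m.
Σt_A = 39.78 km; Σt_B = 7.201 km; Σ(ρt)_A = 114.24816; Σ(ρt)_B = 17.539011 (in km·g/cm³).
e = (39.78 − 7.201) − (114.24816 − 17.539011) / 3.206 = 2.41 km.

2.41 km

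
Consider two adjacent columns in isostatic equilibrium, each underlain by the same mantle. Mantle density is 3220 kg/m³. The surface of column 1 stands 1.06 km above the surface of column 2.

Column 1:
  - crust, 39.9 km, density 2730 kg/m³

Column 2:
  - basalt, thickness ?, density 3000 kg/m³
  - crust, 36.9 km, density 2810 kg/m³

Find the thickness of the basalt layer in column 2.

Take the compensation level at the base of the deeper column (depth z_c below the surface of column 1) and equate Σ ρ_i t_i down to z_c; mantle fills any gap and the z_c terms cancel.
Column 1: 39.9×2730 + (z_c − 39.9)×3220
Column 2: 1.06×0 + x×3000 + 36.9×2810 + (z_c − 1.06 − 36.9 − x)×3220
The z_c×3220 term appears on both sides and cancels. Collect the known terms of each column as K = Σ(ρt)_known − 3220 × (depth of known layers): K_1 = 108927 − 3220×39.9 = −19551; K_2 = 103689 − 3220×(1.06 + 36.9) = −18542.2.
Balance: K_1 = K_2 − x×(3220 − 3000), so x = (K_2 − K_1)/(3220 − 3000) = 1008.8/220 = 4.59 km.

4.59 km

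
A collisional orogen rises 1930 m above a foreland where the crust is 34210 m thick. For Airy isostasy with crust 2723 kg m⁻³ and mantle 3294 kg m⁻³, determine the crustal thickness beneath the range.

Root depth r = h ρ_c / (ρ_m − ρ_c) = 1930 m × 2723 / 571 = 9204 m.
Total thickness = T + h + r = 34210 m + 1930 m + 9204 m = 45300 m.

45300 m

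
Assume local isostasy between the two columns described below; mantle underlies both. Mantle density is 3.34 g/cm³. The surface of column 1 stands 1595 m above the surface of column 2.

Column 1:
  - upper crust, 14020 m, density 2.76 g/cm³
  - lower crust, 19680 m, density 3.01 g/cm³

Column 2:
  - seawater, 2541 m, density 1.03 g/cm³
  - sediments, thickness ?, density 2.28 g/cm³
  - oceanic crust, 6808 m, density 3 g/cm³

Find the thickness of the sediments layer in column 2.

Take the compensation level at the base of the deeper column (depth z_c below the surface of column 1) and equate Σ ρ_i t_i down to z_c; mantle fills any gap and the z_c terms cancel.
Column 1: 14020×2.76 + 19680×3.01 + (z_c − 33700)×3.34
Column 2: 1595×0 + 2541×1.03 + x×2.28 + 6808×3 + (z_c − 1595 − 9349 − x)×3.34
The z_c×3.34 term appears on both sides and cancels. Collect the known terms of each column as K = Σ(ρt)_known − 3.34 × (depth of known layers): K_1 = 97932 − 3.34×33700 = −14626; K_2 = 23041.23 − 3.34×(1595 + 9349) = −13511.73.
Balance: K_1 = K_2 − x×(3.34 − 2.28), so x = (K_2 − K_1)/(3.34 − 2.28) = 1114.27/1.06 = 1050 m.

1050 m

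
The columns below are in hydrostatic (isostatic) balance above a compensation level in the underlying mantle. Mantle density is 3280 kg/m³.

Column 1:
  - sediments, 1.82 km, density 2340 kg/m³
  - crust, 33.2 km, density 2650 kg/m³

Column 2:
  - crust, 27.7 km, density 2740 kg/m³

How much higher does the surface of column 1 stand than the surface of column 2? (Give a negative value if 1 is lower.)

For any compensation level in the mantle, the mantle terms cancel and isostasy reduces to e = (Σt_1 − Σt_2) − (Σ(ρt)_1 − Σ(ρt)_2) / ρ_m.
Σt_1 = 35.02 km; Σt_2 = 27.7 km; Σ(ρt)_1 = 92238.8; Σ(ρt)_2 = 75898 (in km·kg/m³).
e = (35.02 − 27.7) − (92238.8 − 75898) / 3280 = 2.34 km.

2.34 km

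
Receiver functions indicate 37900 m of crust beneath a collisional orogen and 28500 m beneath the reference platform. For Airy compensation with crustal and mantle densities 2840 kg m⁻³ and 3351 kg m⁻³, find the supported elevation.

Excess crust Δ = 37900 m − 28500 m = 9400 m, split between elevation h and root r with h + r = Δ.
Airy balance ρ_c h = (ρ_m − ρ_c) r gives r = h ρ_c/(ρ_m − ρ_c), so h (1 + ρ_c/(ρ_m − ρ_c)) = Δ, i.e. h = Δ (ρ_m − ρ_c)/ρ_m.
h = 9400 m × 511/3351 = 1430 m.

1430 m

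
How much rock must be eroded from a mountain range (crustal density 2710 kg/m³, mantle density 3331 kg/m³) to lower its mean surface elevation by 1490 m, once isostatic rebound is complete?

Net drop Δ = e − u = e − e ρ_c/ρ_m = e (ρ_m − ρ_c)/ρ_m.
e = Δ ρ_m/(ρ_m − ρ_c) = 1490 m × 3331/621 = 7990 m.

7990 m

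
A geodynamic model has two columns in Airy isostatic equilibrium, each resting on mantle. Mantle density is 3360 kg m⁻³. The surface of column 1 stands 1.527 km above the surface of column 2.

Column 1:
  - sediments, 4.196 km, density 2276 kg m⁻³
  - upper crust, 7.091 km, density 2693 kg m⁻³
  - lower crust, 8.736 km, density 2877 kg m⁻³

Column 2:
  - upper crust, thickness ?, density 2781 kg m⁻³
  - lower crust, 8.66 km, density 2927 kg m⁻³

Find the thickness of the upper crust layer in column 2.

7.97 km

Take the compensation level at the base of the deeper column (depth z_c below the surface of column 1) and equate Σ ρ_i t_i down to z_c; mantle fills any gap and the z_c terms cancel.
Column 1: 4.196×2276 + 7.091×2693 + 8.736×2877 + (z_c − 20.023)×3360
Column 2: 1.527×0 + x×2781 + 8.66×2927 + (z_c − 1.527 − 8.66 − x)×3360
The z_c×3360 term appears on both sides and cancels. Collect the known terms of each column as K = Σ(ρt)_known − 3360 × (depth of known layers): K_1 = 53779.631 − 3360×20.023 = −13497.649; K_2 = 25347.82 − 3360×(1.527 + 8.66) = −8880.5.
Balance: K_1 = K_2 − x×(3360 − 2781), so x = (K_2 − K_1)/(3360 − 2781) = 4617.15/579 = 7.97 km.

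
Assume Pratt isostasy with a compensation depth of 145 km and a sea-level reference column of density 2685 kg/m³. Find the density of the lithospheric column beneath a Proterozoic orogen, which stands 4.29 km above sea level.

Pratt balance: ρ_ref D = ρ (D + h).
ρ = ρ_ref D/(D + h) = 2685 × 145 km/(145 km + 4.29 km) = 2610 kg/m³.

2610 kg/m³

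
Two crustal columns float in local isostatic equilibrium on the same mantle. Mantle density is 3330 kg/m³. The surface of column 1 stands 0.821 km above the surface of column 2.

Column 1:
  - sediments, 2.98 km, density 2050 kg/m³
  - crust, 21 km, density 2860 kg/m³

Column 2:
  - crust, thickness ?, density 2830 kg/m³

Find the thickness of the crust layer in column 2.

Take the compensation level at the base of the deeper column (depth z_c below the surface of column 1) and equate Σ ρ_i t_i down to z_c; mantle fills any gap and the z_c terms cancel.
Column 1: 2.98×2050 + 21×2860 + (z_c − 23.98)×3330
Column 2: 0.821×0 + x×2830 + (z_c − 0.821 − 0 − x)×3330
The z_c×3330 term appears on both sides and cancels. Collect the known terms of each column as K = Σ(ρt)_known − 3330 × (depth of known layers): K_1 = 66169 − 3330×23.98 = −13684.4; K_2 = 0 − 3330×(0.821 + 0) = −2733.93.
Balance: K_1 = K_2 − x×(3330 − 2830), so x = (K_2 − K_1)/(3330 − 2830) = 10950.5/500 = 21.9 km.

21.9 km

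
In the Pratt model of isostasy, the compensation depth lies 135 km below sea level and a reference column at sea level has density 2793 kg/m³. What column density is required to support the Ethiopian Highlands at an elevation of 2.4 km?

2740 kg/m³

Pratt balance: ρ_ref D = ρ (D + h).
ρ = ρ_ref D/(D + h) = 2793 × 135 km/(135 km + 2.4 km) = 2740 kg/m³.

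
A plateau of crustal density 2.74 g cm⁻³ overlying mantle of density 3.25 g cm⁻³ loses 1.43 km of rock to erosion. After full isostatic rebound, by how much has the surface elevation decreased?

0.224 km

Rebound u = e ρ_c/ρ_m = 1.43 km × 2.74/3.25 = 1.206 km.
Net surface drop = e − u = 1.43 km − 1.206 km = e (ρ_m − ρ_c)/ρ_m = 0.224 km.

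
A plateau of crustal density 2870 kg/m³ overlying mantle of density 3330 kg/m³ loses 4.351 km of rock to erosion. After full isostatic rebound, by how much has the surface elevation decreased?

0.601 km

Rebound u = e ρ_c/ρ_m = 4.351 km × 2870/3330 = 3.75 km.
Net surface drop = e − u = 4.351 km − 3.75 km = e (ρ_m − ρ_c)/ρ_m = 0.601 km.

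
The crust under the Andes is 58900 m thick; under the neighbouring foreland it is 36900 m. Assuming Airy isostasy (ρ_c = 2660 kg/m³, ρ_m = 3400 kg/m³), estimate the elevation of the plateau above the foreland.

Excess crust Δ = 58900 m − 36900 m = 22000 m, split between elevation h and root r with h + r = Δ.
Airy balance ρ_c h = (ρ_m − ρ_c) r gives r = h ρ_c/(ρ_m − ρ_c), so h (1 + ρ_c/(ρ_m − ρ_c)) = Δ, i.e. h = Δ (ρ_m − ρ_c)/ρ_m.
h = 22000 m × 740/3400 = 4790 m.

4790 m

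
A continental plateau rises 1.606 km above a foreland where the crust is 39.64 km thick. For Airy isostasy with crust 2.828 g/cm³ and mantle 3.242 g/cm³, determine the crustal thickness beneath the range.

52.2 km

Root depth r = h ρ_c / (ρ_m − ρ_c) = 1.606 km × 2.828 / 0.414 = 10.97 km.
Total thickness = T + h + r = 39.64 km + 1.606 km + 10.97 km = 52.2 km.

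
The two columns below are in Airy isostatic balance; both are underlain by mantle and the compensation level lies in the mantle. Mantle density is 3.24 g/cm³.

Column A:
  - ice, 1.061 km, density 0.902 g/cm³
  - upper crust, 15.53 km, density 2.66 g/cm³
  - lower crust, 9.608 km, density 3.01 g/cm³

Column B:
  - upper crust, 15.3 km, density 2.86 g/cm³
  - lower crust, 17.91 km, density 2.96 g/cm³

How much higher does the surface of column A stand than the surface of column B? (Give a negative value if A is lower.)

0.886 km

For any compensation level in the mantle, the mantle terms cancel and isostasy reduces to e = (Σt_A − Σt_B) − (Σ(ρt)_A − Σ(ρt)_B) / ρ_m.
Σt_A = 26.199 km; Σt_B = 33.21 km; Σ(ρt)_A = 71.186902; Σ(ρt)_B = 96.7716 (in km·g/cm³).
e = (26.199 − 33.21) − (71.186902 − 96.7716) / 3.24 = 0.886 km.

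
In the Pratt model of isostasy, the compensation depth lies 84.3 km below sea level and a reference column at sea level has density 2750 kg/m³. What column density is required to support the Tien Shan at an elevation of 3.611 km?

2640 kg/m³

Pratt balance: ρ_ref D = ρ (D + h).
ρ = ρ_ref D/(D + h) = 2750 × 84.3 km/(84.3 km + 3.611 km) = 2640 kg/m³.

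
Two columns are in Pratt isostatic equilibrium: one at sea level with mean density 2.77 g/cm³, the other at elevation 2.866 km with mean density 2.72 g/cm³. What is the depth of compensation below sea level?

ρ_ref D = ρ (D + h) → D (ρ_ref − ρ) = ρ h.
D = ρ h/(ρ_ref − ρ) = 2.72 × 2.866 km/(2.77 − 2.72) = 156 km.

156 km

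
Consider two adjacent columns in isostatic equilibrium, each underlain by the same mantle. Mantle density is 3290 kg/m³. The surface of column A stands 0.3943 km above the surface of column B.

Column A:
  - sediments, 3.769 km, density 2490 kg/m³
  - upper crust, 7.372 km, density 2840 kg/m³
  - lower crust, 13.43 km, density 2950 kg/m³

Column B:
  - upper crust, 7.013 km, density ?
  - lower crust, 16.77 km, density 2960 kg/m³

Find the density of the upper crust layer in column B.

Take the compensation level at the base of the deeper column (depth z_c below the surface of column A) and equate Σ ρ_i t_i down to z_c; mantle fills any gap and the z_c terms cancel.
Column A: 3.769×2490 + 7.372×2840 + 13.43×2950 + (z_c − 24.571)×3290
Column B: 0.3943×0 + 7.013×ρ + 16.77×2960 + (z_c − 0.3943 − 23.783)×3290
The z_c×3290 term appears on both sides and cancels. Collect the known terms of each column as K = Σ(ρt)_known − 3290 × (depth of known layers): K_A = 69939.79 − 3290×24.571 = −10898.8; K_B = 49639.2 − 3290×(0.3943 + 23.783) = −29904.117.
Balance: K_A = K_B + 7.013×ρ, so ρ = (K_A − K_B)/7.013 = 19005.3/7.013 = 2710 kg/m³.

2710 kg/m³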